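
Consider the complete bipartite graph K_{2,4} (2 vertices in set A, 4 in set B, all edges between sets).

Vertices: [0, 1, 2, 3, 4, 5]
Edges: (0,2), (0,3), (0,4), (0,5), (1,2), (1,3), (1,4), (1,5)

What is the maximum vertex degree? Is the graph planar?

Set-A vertices have degree 4; set-B vertices have degree 2. Maximum degree = max(2,4) = 4.
min(2,4) <= 2, so K_{2,4} avoids a K_{3,3} subdivision and is planar.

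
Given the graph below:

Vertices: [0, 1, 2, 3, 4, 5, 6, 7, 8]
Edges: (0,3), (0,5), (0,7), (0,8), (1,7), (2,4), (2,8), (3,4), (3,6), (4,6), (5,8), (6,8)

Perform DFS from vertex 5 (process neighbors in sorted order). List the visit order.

DFS from vertex 5 (neighbors processed in ascending order):
Visit order: 5, 0, 3, 4, 2, 8, 6, 7, 1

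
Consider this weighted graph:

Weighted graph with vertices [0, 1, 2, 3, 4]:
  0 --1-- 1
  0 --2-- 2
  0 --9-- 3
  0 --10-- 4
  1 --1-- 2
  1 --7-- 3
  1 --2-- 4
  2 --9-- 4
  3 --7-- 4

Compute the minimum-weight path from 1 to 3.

Using Dijkstra's algorithm from vertex 1:
Shortest path: 1 -> 3
Total weight: 7 = 7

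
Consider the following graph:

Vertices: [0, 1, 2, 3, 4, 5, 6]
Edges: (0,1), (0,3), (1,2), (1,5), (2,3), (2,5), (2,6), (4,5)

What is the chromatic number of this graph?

The graph has a maximum clique of size 3 (lower bound on chromatic number).
A valid 3-coloring: {0: 0, 1: 1, 2: 0, 3: 1, 4: 0, 5: 2, 6: 1}.
Chromatic number = 3.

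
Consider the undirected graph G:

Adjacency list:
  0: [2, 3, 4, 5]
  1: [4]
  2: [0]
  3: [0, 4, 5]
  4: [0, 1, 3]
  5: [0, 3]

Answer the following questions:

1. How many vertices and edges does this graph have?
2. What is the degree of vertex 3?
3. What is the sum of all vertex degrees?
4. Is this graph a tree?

Count: 6 vertices, 7 edges.
Vertex 3 has neighbors [0, 4, 5], degree = 3.
Handshaking lemma: 2 * 7 = 14.
A tree on 6 vertices has 5 edges. This graph has 7 edges (2 extra). Not a tree.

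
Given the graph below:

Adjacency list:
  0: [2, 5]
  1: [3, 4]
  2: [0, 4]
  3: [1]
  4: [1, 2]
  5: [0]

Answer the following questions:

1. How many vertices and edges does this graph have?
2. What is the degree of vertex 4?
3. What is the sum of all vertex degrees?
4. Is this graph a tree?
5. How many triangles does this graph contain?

Count: 6 vertices, 5 edges.
Vertex 4 has neighbors [1, 2], degree = 2.
Handshaking lemma: 2 * 5 = 10.
A graph is a tree iff it is connected and has exactly n-1 edges. This graph is connected (all 6 vertices in one component) and has 6-1 = 5 edges. It is a tree.
Number of triangles = 0.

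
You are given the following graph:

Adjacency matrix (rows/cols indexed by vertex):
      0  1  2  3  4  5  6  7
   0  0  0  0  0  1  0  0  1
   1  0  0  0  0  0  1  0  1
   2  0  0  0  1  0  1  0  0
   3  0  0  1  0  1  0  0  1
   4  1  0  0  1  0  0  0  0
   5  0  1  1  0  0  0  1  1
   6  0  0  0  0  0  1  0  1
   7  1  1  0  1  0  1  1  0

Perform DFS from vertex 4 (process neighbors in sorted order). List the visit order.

DFS from vertex 4 (neighbors processed in ascending order):
Visit order: 4, 0, 7, 1, 5, 2, 3, 6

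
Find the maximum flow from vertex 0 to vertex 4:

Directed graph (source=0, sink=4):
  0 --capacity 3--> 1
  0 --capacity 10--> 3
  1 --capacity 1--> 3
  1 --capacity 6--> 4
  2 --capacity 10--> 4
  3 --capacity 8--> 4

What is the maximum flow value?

Computing max flow:
  Flow on (0->1): 3/3
  Flow on (0->3): 8/10
  Flow on (1->4): 3/6
  Flow on (3->4): 8/8
Maximum flow = 11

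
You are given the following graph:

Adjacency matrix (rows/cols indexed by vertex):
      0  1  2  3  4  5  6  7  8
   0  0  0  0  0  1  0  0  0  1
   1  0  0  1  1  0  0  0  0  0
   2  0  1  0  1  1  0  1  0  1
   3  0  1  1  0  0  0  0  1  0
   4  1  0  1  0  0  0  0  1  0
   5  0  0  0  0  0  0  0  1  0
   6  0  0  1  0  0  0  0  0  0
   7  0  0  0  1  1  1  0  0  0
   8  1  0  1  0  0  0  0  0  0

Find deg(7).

Vertex 7 has neighbors [3, 4, 5], so deg(7) = 3.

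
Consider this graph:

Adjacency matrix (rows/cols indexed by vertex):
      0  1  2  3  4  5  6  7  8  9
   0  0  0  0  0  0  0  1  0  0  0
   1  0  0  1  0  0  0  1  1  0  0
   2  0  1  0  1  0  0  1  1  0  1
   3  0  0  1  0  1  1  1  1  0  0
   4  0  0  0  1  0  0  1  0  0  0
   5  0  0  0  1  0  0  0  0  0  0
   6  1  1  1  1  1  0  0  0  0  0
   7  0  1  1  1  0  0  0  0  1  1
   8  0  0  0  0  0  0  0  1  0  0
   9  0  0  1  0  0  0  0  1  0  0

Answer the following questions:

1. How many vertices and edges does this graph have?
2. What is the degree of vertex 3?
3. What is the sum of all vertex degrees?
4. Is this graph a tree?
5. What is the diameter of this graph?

Count: 10 vertices, 15 edges.
Vertex 3 has neighbors [2, 4, 5, 6, 7], degree = 5.
Handshaking lemma: 2 * 15 = 30.
A tree on 10 vertices has 9 edges. This graph has 15 edges (6 extra). Not a tree.
Diameter (longest shortest path) = 4.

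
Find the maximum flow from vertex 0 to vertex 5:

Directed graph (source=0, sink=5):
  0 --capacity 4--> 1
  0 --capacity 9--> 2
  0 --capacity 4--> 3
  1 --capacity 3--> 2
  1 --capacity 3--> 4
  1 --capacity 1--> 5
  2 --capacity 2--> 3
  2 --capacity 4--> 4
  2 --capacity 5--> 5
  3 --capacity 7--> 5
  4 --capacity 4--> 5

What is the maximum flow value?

Computing max flow:
  Flow on (0->1): 4/4
  Flow on (0->2): 8/9
  Flow on (0->3): 4/4
  Flow on (1->2): 3/3
  Flow on (1->5): 1/1
  Flow on (2->3): 2/2
  Flow on (2->4): 4/4
  Flow on (2->5): 5/5
  Flow on (3->5): 6/7
  Flow on (4->5): 4/4
Maximum flow = 16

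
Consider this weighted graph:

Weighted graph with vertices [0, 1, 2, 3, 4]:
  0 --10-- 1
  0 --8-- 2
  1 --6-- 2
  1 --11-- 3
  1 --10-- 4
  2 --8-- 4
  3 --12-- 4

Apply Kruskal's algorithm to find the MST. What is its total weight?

Applying Kruskal's algorithm (sort edges by weight, add if no cycle):
  Add (1,2) w=6
  Add (0,2) w=8
  Add (2,4) w=8
  Skip (0,1) w=10 (creates cycle)
  Skip (1,4) w=10 (creates cycle)
  Add (1,3) w=11
  Skip (3,4) w=12 (creates cycle)
MST weight = 33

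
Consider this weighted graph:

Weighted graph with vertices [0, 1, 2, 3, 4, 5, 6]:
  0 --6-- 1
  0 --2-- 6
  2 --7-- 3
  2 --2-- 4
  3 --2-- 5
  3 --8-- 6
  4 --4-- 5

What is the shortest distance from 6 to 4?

Using Dijkstra's algorithm from vertex 6:
Shortest path: 6 -> 3 -> 5 -> 4
Total weight: 8 + 2 + 4 = 14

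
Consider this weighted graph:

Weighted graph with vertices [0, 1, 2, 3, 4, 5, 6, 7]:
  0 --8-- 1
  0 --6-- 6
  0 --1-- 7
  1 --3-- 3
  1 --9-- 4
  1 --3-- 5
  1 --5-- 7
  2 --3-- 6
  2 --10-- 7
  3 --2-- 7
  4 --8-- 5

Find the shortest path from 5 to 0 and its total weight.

Using Dijkstra's algorithm from vertex 5:
Shortest path: 5 -> 1 -> 7 -> 0
Total weight: 3 + 5 + 1 = 9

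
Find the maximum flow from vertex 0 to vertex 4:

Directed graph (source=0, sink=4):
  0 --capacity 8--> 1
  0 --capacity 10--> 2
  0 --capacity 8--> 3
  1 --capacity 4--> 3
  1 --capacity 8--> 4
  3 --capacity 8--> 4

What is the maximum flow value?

Computing max flow:
  Flow on (0->1): 8/8
  Flow on (0->3): 8/8
  Flow on (1->4): 8/8
  Flow on (3->4): 8/8
Maximum flow = 16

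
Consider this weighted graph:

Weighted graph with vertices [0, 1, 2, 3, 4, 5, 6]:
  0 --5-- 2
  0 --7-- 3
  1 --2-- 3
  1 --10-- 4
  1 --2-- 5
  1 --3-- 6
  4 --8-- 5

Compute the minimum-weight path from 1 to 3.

Using Dijkstra's algorithm from vertex 1:
Shortest path: 1 -> 3
Total weight: 2 = 2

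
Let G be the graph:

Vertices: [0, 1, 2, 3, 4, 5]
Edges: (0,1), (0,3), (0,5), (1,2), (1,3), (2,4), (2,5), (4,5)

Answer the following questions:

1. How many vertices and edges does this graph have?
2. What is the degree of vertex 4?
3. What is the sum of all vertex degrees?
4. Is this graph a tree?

Count: 6 vertices, 8 edges.
Vertex 4 has neighbors [2, 5], degree = 2.
Handshaking lemma: 2 * 8 = 16.
A tree on 6 vertices has 5 edges. This graph has 8 edges (3 extra). Not a tree.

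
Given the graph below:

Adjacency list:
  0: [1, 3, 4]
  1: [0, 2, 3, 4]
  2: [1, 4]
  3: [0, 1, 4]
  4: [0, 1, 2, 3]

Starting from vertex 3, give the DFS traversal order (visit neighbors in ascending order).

DFS from vertex 3 (neighbors processed in ascending order):
Visit order: 3, 0, 1, 2, 4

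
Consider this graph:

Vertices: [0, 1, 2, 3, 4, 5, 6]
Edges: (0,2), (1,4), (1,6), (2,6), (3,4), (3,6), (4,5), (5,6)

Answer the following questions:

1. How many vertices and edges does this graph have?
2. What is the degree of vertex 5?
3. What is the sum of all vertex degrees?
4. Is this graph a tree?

Count: 7 vertices, 8 edges.
Vertex 5 has neighbors [4, 6], degree = 2.
Handshaking lemma: 2 * 8 = 16.
A tree on 7 vertices has 6 edges. This graph has 8 edges (2 extra). Not a tree.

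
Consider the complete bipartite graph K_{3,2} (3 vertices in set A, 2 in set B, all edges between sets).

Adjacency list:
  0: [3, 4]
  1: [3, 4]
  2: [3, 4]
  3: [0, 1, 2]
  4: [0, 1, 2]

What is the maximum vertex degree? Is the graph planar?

Set-A vertices have degree 2; set-B vertices have degree 3. Maximum degree = max(3,2) = 3.
min(3,2) <= 2, so K_{3,2} avoids a K_{3,3} subdivision and is planar.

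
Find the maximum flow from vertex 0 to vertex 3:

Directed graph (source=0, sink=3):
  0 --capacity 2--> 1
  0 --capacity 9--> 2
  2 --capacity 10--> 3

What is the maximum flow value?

Computing max flow:
  Flow on (0->2): 9/9
  Flow on (2->3): 9/10
Maximum flow = 9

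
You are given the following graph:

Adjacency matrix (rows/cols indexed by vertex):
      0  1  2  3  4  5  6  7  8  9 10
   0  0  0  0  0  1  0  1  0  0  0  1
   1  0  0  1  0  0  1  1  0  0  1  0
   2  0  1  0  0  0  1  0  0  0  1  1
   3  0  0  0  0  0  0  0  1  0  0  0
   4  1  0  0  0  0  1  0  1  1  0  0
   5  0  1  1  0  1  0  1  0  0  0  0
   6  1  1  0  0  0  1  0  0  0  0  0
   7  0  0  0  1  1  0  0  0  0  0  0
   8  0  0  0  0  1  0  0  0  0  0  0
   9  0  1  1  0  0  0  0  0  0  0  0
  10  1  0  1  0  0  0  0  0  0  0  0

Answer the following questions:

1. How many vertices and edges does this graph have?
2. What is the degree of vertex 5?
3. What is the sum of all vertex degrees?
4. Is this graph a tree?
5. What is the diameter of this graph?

Count: 11 vertices, 15 edges.
Vertex 5 has neighbors [1, 2, 4, 6], degree = 4.
Handshaking lemma: 2 * 15 = 30.
A tree on 11 vertices has 10 edges. This graph has 15 edges (5 extra). Not a tree.
Diameter (longest shortest path) = 5.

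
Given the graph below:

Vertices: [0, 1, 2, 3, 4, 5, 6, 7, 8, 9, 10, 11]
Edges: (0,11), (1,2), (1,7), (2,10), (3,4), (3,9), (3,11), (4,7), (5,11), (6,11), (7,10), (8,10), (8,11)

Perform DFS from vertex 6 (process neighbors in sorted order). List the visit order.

DFS from vertex 6 (neighbors processed in ascending order):
Visit order: 6, 11, 0, 3, 4, 7, 1, 2, 10, 8, 9, 5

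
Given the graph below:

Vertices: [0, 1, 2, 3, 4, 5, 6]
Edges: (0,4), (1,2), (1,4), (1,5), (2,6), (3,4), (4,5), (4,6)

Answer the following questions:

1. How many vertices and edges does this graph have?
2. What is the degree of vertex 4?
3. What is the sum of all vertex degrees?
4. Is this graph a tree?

Count: 7 vertices, 8 edges.
Vertex 4 has neighbors [0, 1, 3, 5, 6], degree = 5.
Handshaking lemma: 2 * 8 = 16.
A tree on 7 vertices has 6 edges. This graph has 8 edges (2 extra). Not a tree.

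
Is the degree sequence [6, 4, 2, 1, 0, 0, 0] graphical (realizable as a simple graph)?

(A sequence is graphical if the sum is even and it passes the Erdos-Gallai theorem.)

Sum of degrees = 13. Sum is odd, so the sequence is NOT graphical.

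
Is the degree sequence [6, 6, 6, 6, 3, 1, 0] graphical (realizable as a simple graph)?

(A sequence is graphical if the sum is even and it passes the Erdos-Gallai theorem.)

Sum of degrees = 28. Sum is even but fails Erdos-Gallai. The sequence is NOT graphical.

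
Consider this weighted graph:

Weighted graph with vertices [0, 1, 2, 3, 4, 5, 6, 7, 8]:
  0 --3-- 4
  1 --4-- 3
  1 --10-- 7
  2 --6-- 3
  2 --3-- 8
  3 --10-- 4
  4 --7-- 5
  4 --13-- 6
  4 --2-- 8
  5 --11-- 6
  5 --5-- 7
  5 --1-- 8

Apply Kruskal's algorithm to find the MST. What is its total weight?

Applying Kruskal's algorithm (sort edges by weight, add if no cycle):
  Add (5,8) w=1
  Add (4,8) w=2
  Add (0,4) w=3
  Add (2,8) w=3
  Add (1,3) w=4
  Add (5,7) w=5
  Add (2,3) w=6
  Skip (4,5) w=7 (creates cycle)
  Skip (1,7) w=10 (creates cycle)
  Skip (3,4) w=10 (creates cycle)
  Add (5,6) w=11
  Skip (4,6) w=13 (creates cycle)
MST weight = 35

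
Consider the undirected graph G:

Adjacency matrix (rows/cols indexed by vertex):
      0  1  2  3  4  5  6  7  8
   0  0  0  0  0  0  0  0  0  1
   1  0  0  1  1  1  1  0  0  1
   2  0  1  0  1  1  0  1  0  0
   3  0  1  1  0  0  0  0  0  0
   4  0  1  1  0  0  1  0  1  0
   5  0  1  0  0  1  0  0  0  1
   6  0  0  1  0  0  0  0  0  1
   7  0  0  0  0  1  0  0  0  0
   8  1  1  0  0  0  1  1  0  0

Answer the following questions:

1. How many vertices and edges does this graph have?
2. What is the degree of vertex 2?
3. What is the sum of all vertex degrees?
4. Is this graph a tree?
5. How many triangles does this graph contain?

Count: 9 vertices, 13 edges.
Vertex 2 has neighbors [1, 3, 4, 6], degree = 4.
Handshaking lemma: 2 * 13 = 26.
A tree on 9 vertices has 8 edges. This graph has 13 edges (5 extra). Not a tree.
Number of triangles = 4.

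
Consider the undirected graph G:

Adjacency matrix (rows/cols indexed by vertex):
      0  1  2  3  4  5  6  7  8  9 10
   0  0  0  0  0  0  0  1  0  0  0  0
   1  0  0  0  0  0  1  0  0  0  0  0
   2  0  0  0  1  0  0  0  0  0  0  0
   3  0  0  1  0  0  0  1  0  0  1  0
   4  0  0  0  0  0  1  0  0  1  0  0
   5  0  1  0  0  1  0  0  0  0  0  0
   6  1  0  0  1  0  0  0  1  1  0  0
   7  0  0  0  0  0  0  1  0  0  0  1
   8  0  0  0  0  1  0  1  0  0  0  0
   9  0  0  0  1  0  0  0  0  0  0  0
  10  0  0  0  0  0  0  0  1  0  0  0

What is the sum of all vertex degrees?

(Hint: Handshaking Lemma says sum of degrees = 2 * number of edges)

Count edges: 10 edges.
By Handshaking Lemma: sum of degrees = 2 * 10 = 20.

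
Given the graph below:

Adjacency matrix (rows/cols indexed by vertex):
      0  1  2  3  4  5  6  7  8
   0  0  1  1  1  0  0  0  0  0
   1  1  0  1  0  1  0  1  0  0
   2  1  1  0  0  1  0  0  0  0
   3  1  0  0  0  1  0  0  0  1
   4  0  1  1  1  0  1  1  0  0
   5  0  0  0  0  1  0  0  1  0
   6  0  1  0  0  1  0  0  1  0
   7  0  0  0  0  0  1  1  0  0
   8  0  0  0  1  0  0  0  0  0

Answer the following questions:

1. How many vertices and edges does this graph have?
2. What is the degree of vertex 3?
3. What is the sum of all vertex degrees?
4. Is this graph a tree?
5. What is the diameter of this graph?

Count: 9 vertices, 13 edges.
Vertex 3 has neighbors [0, 4, 8], degree = 3.
Handshaking lemma: 2 * 13 = 26.
A tree on 9 vertices has 8 edges. This graph has 13 edges (5 extra). Not a tree.
Diameter (longest shortest path) = 4.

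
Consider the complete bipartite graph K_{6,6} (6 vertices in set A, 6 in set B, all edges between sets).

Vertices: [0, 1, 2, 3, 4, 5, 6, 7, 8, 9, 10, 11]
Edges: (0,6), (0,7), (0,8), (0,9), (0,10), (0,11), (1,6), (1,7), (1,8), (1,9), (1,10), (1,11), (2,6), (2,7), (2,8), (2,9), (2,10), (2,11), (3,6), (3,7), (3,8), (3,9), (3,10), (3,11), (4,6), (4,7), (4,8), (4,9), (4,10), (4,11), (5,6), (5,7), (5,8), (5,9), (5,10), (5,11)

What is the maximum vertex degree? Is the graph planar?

Set-A vertices have degree 6; set-B vertices have degree 6. Maximum degree = max(6,6) = 6.
K_{6,6} contains K_{3,3} as a subgraph (since both sides have >= 3 vertices); by Kuratowski's theorem it is not planar.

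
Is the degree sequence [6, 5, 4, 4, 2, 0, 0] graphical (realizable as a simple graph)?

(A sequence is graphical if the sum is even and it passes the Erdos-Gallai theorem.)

Sum of degrees = 21. Sum is odd, so the sequence is NOT graphical.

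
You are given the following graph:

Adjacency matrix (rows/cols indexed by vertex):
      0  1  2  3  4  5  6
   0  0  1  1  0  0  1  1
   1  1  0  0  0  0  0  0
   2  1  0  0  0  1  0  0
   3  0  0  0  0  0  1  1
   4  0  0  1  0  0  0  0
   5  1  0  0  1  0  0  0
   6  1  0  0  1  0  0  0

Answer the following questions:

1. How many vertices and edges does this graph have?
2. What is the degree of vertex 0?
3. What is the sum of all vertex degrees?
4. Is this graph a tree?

Count: 7 vertices, 7 edges.
Vertex 0 has neighbors [1, 2, 5, 6], degree = 4.
Handshaking lemma: 2 * 7 = 14.
A tree on 7 vertices has 6 edges. This graph has 7 edges (1 extra). Not a tree.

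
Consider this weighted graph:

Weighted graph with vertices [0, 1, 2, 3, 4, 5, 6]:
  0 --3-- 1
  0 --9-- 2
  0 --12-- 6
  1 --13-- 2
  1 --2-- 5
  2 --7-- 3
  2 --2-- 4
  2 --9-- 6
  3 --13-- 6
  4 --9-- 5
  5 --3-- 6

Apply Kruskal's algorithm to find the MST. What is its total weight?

Applying Kruskal's algorithm (sort edges by weight, add if no cycle):
  Add (1,5) w=2
  Add (2,4) w=2
  Add (0,1) w=3
  Add (5,6) w=3
  Add (2,3) w=7
  Add (0,2) w=9
  Skip (2,6) w=9 (creates cycle)
  Skip (4,5) w=9 (creates cycle)
  Skip (0,6) w=12 (creates cycle)
  Skip (1,2) w=13 (creates cycle)
  Skip (3,6) w=13 (creates cycle)
MST weight = 26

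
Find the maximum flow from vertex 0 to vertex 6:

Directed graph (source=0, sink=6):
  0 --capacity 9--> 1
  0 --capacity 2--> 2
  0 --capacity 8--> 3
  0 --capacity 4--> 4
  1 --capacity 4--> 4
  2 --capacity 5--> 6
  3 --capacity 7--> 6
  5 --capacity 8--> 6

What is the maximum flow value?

Computing max flow:
  Flow on (0->2): 2/2
  Flow on (0->3): 7/8
  Flow on (2->6): 2/5
  Flow on (3->6): 7/7
Maximum flow = 9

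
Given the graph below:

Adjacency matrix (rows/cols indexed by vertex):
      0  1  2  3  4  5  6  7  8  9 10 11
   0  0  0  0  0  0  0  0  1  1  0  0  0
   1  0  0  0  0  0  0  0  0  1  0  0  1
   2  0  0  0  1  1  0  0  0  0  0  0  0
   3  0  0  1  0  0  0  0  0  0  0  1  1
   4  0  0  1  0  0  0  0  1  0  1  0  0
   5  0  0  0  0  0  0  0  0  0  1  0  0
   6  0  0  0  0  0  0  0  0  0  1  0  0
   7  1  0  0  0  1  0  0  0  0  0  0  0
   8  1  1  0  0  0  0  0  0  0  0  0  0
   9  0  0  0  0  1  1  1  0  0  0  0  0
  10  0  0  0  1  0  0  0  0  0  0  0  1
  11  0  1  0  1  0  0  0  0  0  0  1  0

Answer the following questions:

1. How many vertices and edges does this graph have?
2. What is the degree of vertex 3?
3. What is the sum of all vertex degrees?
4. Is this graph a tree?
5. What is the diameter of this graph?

Count: 12 vertices, 13 edges.
Vertex 3 has neighbors [2, 10, 11], degree = 3.
Handshaking lemma: 2 * 13 = 26.
A tree on 12 vertices has 11 edges. This graph has 13 edges (2 extra). Not a tree.
Diameter (longest shortest path) = 6.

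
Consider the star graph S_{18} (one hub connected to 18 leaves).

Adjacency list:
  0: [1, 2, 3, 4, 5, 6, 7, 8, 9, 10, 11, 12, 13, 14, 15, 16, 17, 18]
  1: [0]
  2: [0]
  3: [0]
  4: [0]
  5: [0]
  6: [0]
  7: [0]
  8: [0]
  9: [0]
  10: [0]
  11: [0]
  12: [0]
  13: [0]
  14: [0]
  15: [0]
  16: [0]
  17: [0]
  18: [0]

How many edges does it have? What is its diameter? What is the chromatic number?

Star graph S_{18}: the hub connects to all 18 leaves.
Edges = 18.
Diameter = 2 (any leaf to hub is 1, leaf to leaf through hub is 2).
Star graphs are bipartite (hub vs leaves), so chromatic number = 2.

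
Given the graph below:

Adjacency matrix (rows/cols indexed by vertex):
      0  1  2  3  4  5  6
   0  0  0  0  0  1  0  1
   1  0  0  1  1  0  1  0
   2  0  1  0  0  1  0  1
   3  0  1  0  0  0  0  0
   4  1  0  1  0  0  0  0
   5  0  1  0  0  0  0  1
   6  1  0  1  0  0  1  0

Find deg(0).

Vertex 0 has neighbors [4, 6], so deg(0) = 2.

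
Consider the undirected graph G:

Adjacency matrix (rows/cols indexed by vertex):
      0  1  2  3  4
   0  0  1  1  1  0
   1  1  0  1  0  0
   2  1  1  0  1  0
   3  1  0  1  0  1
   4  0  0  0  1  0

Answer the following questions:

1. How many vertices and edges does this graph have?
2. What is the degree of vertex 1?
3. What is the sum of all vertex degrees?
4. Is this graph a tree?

Count: 5 vertices, 6 edges.
Vertex 1 has neighbors [0, 2], degree = 2.
Handshaking lemma: 2 * 6 = 12.
A tree on 5 vertices has 4 edges. This graph has 6 edges (2 extra). Not a tree.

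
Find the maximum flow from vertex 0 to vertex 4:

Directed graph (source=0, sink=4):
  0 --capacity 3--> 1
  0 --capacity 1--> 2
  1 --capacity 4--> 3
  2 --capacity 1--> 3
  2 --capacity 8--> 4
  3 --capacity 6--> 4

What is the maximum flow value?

Computing max flow:
  Flow on (0->1): 3/3
  Flow on (0->2): 1/1
  Flow on (1->3): 3/4
  Flow on (2->4): 1/8
  Flow on (3->4): 3/6
Maximum flow = 4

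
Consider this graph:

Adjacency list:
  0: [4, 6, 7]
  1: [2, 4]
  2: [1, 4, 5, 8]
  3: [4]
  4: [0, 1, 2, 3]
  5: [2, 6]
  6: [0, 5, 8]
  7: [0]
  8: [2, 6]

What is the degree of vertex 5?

Vertex 5 has neighbors [2, 6], so deg(5) = 2.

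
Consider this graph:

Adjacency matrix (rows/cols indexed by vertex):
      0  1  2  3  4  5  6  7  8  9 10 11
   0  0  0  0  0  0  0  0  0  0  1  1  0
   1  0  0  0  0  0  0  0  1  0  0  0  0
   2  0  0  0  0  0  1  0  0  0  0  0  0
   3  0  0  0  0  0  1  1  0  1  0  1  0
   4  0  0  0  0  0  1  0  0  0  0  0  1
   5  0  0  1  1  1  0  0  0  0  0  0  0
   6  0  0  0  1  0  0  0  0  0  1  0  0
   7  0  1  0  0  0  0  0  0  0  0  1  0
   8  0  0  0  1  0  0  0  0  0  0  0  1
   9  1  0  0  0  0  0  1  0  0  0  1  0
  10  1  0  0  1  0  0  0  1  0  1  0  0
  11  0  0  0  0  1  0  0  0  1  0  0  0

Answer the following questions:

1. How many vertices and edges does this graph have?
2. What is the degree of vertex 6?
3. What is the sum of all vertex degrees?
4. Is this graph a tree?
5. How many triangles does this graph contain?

Count: 12 vertices, 14 edges.
Vertex 6 has neighbors [3, 9], degree = 2.
Handshaking lemma: 2 * 14 = 28.
A tree on 12 vertices has 11 edges. This graph has 14 edges (3 extra). Not a tree.
Number of triangles = 1.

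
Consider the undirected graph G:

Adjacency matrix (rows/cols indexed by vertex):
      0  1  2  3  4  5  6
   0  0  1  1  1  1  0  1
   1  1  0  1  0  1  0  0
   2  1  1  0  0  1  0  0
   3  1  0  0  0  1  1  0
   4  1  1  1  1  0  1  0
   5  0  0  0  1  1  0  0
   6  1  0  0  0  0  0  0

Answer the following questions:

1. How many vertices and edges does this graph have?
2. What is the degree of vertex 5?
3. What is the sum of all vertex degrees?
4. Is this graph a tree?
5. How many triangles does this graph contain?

Count: 7 vertices, 11 edges.
Vertex 5 has neighbors [3, 4], degree = 2.
Handshaking lemma: 2 * 11 = 22.
A tree on 7 vertices has 6 edges. This graph has 11 edges (5 extra). Not a tree.
Number of triangles = 6.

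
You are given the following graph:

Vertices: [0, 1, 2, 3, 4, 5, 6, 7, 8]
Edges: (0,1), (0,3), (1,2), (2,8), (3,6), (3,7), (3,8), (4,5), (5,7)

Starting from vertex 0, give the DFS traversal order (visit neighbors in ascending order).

DFS from vertex 0 (neighbors processed in ascending order):
Visit order: 0, 1, 2, 8, 3, 6, 7, 5, 4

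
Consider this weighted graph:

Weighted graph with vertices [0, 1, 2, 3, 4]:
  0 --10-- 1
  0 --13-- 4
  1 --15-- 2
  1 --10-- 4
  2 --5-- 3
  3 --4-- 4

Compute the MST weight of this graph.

Applying Kruskal's algorithm (sort edges by weight, add if no cycle):
  Add (3,4) w=4
  Add (2,3) w=5
  Add (0,1) w=10
  Add (1,4) w=10
  Skip (0,4) w=13 (creates cycle)
  Skip (1,2) w=15 (creates cycle)
MST weight = 29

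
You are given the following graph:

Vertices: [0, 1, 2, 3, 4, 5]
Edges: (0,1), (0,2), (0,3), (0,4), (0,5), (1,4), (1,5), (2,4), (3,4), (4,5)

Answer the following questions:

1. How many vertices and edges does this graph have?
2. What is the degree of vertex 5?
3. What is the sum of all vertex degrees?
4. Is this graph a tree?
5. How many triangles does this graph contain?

Count: 6 vertices, 10 edges.
Vertex 5 has neighbors [0, 1, 4], degree = 3.
Handshaking lemma: 2 * 10 = 20.
A tree on 6 vertices has 5 edges. This graph has 10 edges (5 extra). Not a tree.
Number of triangles = 6.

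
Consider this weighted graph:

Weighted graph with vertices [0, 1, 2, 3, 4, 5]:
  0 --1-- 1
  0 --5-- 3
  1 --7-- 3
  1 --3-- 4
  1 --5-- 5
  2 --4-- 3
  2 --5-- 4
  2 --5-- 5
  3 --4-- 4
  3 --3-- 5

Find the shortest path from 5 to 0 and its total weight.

Using Dijkstra's algorithm from vertex 5:
Shortest path: 5 -> 1 -> 0
Total weight: 5 + 1 = 6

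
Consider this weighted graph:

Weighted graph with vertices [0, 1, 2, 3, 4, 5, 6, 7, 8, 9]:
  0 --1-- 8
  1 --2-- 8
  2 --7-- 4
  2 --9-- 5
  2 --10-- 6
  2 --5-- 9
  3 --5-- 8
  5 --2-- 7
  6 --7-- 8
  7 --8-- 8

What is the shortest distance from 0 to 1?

Using Dijkstra's algorithm from vertex 0:
Shortest path: 0 -> 8 -> 1
Total weight: 1 + 2 = 3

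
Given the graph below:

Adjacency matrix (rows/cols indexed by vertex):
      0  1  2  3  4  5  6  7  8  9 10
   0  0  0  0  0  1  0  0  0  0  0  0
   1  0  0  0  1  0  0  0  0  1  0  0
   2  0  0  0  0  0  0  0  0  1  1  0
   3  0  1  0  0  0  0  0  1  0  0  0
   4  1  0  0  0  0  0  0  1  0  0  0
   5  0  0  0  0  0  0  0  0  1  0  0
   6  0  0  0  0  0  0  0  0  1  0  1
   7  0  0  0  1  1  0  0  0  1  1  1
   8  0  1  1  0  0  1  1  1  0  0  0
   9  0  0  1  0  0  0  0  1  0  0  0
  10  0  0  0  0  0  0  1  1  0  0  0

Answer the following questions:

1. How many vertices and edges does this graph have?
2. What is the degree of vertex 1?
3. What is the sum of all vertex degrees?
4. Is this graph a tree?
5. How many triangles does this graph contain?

Count: 11 vertices, 13 edges.
Vertex 1 has neighbors [3, 8], degree = 2.
Handshaking lemma: 2 * 13 = 26.
A tree on 11 vertices has 10 edges. This graph has 13 edges (3 extra). Not a tree.
Number of triangles = 0.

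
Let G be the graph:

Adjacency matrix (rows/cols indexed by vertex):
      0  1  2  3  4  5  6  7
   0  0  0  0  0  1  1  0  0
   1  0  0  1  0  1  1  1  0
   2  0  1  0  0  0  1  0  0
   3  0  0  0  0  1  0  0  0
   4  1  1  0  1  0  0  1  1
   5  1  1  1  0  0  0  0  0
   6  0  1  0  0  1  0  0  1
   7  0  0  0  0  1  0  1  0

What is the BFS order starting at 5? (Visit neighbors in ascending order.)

BFS from vertex 5 (neighbors processed in ascending order):
Visit order: 5, 0, 1, 2, 4, 6, 3, 7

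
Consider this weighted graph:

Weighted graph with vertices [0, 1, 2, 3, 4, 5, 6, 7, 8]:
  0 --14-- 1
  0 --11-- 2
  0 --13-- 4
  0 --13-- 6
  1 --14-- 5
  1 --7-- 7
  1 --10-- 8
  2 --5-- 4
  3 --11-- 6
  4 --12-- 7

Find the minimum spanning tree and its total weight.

Applying Kruskal's algorithm (sort edges by weight, add if no cycle):
  Add (2,4) w=5
  Add (1,7) w=7
  Add (1,8) w=10
  Add (0,2) w=11
  Add (3,6) w=11
  Add (4,7) w=12
  Add (0,6) w=13
  Skip (0,4) w=13 (creates cycle)
  Skip (0,1) w=14 (creates cycle)
  Add (1,5) w=14
MST weight = 83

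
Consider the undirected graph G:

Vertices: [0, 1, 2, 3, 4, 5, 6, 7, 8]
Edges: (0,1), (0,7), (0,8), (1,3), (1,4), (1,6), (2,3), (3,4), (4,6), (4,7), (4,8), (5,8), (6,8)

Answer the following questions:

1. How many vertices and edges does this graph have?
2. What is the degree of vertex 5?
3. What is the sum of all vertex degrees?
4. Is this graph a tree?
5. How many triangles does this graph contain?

Count: 9 vertices, 13 edges.
Vertex 5 has neighbors [8], degree = 1.
Handshaking lemma: 2 * 13 = 26.
A tree on 9 vertices has 8 edges. This graph has 13 edges (5 extra). Not a tree.
Number of triangles = 3.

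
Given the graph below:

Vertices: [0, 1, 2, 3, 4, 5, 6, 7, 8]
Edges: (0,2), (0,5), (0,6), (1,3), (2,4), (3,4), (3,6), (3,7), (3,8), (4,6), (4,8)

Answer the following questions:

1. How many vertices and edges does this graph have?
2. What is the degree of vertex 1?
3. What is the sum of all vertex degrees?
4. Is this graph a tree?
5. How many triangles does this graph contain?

Count: 9 vertices, 11 edges.
Vertex 1 has neighbors [3], degree = 1.
Handshaking lemma: 2 * 11 = 22.
A tree on 9 vertices has 8 edges. This graph has 11 edges (3 extra). Not a tree.
Number of triangles = 2.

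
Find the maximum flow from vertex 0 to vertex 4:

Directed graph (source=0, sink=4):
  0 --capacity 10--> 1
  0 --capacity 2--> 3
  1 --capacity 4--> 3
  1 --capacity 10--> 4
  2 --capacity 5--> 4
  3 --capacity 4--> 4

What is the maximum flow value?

Computing max flow:
  Flow on (0->1): 10/10
  Flow on (0->3): 2/2
  Flow on (1->4): 10/10
  Flow on (3->4): 2/4
Maximum flow = 12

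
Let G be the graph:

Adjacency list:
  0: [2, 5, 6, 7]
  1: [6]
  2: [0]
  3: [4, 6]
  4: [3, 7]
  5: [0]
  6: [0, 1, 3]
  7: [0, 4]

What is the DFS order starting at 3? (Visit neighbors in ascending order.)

DFS from vertex 3 (neighbors processed in ascending order):
Visit order: 3, 4, 7, 0, 2, 5, 6, 1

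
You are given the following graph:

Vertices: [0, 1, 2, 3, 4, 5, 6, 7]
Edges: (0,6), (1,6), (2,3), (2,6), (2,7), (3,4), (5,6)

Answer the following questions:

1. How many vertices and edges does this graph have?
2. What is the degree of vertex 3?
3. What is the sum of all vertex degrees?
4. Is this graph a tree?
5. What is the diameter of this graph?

Count: 8 vertices, 7 edges.
Vertex 3 has neighbors [2, 4], degree = 2.
Handshaking lemma: 2 * 7 = 14.
A graph is a tree iff it is connected and has exactly n-1 edges. This graph is connected (all 8 vertices in one component) and has 8-1 = 7 edges. It is a tree.
Diameter (longest shortest path) = 4.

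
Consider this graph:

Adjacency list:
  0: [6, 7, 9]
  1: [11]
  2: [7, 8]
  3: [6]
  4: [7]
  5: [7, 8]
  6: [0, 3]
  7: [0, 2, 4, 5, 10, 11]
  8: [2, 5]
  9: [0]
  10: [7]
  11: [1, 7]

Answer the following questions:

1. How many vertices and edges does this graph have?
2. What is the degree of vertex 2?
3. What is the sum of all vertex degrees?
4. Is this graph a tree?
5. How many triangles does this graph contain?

Count: 12 vertices, 12 edges.
Vertex 2 has neighbors [7, 8], degree = 2.
Handshaking lemma: 2 * 12 = 24.
A tree on 12 vertices has 11 edges. This graph has 12 edges (1 extra). Not a tree.
Number of triangles = 0.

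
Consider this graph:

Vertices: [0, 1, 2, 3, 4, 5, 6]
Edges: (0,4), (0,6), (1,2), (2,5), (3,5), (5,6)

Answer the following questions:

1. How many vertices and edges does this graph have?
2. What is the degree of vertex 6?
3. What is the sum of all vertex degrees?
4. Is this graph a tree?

Count: 7 vertices, 6 edges.
Vertex 6 has neighbors [0, 5], degree = 2.
Handshaking lemma: 2 * 6 = 12.
A graph is a tree iff it is connected and has exactly n-1 edges. This graph is connected (all 7 vertices in one component) and has 7-1 = 6 edges. It is a tree.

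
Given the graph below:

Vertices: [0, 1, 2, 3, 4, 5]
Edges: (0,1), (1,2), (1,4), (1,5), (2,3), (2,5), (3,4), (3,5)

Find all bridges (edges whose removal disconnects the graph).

A bridge is an edge whose removal increases the number of connected components.
Bridges found: (0,1)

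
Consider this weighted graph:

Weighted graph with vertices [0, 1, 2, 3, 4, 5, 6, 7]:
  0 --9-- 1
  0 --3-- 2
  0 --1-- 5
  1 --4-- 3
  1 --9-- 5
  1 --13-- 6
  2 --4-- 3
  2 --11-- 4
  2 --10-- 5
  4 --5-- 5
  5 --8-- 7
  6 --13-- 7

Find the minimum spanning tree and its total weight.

Applying Kruskal's algorithm (sort edges by weight, add if no cycle):
  Add (0,5) w=1
  Add (0,2) w=3
  Add (1,3) w=4
  Add (2,3) w=4
  Add (4,5) w=5
  Add (5,7) w=8
  Skip (0,1) w=9 (creates cycle)
  Skip (1,5) w=9 (creates cycle)
  Skip (2,5) w=10 (creates cycle)
  Skip (2,4) w=11 (creates cycle)
  Add (1,6) w=13
  Skip (6,7) w=13 (creates cycle)
MST weight = 38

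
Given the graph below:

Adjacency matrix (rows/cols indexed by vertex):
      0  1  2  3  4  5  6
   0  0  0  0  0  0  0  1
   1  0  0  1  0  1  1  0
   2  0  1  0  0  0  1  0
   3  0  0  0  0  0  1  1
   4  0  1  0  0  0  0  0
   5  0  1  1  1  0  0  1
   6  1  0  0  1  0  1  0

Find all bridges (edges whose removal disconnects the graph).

A bridge is an edge whose removal increases the number of connected components.
Bridges found: (0,6), (1,4)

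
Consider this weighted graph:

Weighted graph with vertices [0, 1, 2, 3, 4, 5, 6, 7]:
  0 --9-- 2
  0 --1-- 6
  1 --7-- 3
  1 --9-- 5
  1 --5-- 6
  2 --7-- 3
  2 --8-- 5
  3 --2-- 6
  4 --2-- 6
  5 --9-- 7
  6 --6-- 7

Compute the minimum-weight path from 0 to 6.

Using Dijkstra's algorithm from vertex 0:
Shortest path: 0 -> 6
Total weight: 1 = 1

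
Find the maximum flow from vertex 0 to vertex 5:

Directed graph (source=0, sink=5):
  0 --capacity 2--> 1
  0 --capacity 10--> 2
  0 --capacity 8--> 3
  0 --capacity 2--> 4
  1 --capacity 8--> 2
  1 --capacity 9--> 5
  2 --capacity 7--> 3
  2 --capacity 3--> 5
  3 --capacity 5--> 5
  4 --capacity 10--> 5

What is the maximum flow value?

Computing max flow:
  Flow on (0->1): 2/2
  Flow on (0->2): 3/10
  Flow on (0->3): 5/8
  Flow on (0->4): 2/2
  Flow on (1->5): 2/9
  Flow on (2->5): 3/3
  Flow on (3->5): 5/5
  Flow on (4->5): 2/10
Maximum flow = 12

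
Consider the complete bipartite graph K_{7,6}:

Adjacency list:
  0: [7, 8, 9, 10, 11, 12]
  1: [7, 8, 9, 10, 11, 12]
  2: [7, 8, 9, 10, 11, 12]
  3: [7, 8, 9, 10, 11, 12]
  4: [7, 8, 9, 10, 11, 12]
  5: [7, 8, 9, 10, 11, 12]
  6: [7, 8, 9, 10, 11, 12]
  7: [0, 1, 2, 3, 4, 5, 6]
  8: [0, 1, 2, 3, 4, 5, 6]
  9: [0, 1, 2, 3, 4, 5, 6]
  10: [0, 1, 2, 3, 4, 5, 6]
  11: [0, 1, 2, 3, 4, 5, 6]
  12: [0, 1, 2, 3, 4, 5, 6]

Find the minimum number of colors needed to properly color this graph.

K_{7,6} is bipartite: vertices split into two independent sets of size 7 and 6.
Color one set 0, the other 1. No adjacent vertices share a color.
Chromatic number = 2.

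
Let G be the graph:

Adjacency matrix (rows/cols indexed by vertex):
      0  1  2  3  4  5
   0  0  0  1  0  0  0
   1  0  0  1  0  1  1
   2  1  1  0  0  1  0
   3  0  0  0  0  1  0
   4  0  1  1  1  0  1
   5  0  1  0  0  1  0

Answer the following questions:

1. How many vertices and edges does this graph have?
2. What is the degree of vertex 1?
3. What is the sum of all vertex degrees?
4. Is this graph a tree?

Count: 6 vertices, 7 edges.
Vertex 1 has neighbors [2, 4, 5], degree = 3.
Handshaking lemma: 2 * 7 = 14.
A tree on 6 vertices has 5 edges. This graph has 7 edges (2 extra). Not a tree.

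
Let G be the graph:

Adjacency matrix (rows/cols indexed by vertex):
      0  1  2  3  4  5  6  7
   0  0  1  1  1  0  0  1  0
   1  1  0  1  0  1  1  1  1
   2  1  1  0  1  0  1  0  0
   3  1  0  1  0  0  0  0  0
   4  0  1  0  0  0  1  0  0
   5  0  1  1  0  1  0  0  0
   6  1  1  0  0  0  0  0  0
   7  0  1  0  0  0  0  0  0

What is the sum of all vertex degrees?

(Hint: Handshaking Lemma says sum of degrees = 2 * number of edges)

Count edges: 12 edges.
By Handshaking Lemma: sum of degrees = 2 * 12 = 24.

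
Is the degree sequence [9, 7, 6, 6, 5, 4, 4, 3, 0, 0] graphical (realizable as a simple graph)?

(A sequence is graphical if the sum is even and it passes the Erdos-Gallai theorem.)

Sum of degrees = 44. Sum is even but fails Erdos-Gallai. The sequence is NOT graphical.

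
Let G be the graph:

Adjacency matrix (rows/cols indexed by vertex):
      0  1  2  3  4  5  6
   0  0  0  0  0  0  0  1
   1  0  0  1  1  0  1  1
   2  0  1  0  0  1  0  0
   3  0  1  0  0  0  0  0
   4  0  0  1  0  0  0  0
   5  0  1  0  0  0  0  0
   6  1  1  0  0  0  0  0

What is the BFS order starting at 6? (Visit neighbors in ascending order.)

BFS from vertex 6 (neighbors processed in ascending order):
Visit order: 6, 0, 1, 2, 3, 5, 4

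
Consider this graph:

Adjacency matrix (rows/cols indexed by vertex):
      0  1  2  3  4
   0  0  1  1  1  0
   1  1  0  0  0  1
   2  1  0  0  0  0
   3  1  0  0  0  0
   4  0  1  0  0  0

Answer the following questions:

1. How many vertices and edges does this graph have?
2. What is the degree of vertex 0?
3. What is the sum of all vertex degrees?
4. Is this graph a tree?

Count: 5 vertices, 4 edges.
Vertex 0 has neighbors [1, 2, 3], degree = 3.
Handshaking lemma: 2 * 4 = 8.
A graph is a tree iff it is connected and has exactly n-1 edges. This graph is connected (all 5 vertices in one component) and has 5-1 = 4 edges. It is a tree.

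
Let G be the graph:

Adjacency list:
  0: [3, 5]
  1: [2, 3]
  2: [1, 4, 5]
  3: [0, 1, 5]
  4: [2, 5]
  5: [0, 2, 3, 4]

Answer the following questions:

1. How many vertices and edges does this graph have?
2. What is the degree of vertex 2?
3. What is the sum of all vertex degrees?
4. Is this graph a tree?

Count: 6 vertices, 8 edges.
Vertex 2 has neighbors [1, 4, 5], degree = 3.
Handshaking lemma: 2 * 8 = 16.
A tree on 6 vertices has 5 edges. This graph has 8 edges (3 extra). Not a tree.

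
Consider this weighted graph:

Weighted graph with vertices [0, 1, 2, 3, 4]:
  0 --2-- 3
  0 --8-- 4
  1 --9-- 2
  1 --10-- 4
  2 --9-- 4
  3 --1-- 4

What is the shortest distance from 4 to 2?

Using Dijkstra's algorithm from vertex 4:
Shortest path: 4 -> 2
Total weight: 9 = 9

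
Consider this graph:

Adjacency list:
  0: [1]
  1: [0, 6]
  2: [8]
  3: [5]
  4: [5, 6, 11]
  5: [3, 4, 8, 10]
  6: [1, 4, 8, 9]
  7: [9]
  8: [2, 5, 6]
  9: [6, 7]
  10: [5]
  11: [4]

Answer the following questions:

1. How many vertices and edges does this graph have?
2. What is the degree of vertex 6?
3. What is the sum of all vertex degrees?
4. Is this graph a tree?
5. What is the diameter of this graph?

Count: 12 vertices, 12 edges.
Vertex 6 has neighbors [1, 4, 8, 9], degree = 4.
Handshaking lemma: 2 * 12 = 24.
A tree on 12 vertices has 11 edges. This graph has 12 edges (1 extra). Not a tree.
Diameter (longest shortest path) = 5.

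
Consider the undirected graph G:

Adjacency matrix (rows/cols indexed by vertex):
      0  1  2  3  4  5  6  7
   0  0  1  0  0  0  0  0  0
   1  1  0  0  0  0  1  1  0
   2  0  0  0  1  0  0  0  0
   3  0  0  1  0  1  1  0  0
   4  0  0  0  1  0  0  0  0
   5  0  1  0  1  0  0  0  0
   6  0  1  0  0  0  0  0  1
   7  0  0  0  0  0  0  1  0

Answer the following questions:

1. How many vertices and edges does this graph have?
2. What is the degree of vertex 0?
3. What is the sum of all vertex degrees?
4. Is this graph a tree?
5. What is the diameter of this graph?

Count: 8 vertices, 7 edges.
Vertex 0 has neighbors [1], degree = 1.
Handshaking lemma: 2 * 7 = 14.
A graph is a tree iff it is connected and has exactly n-1 edges. This graph is connected (all 8 vertices in one component) and has 8-1 = 7 edges. It is a tree.
Diameter (longest shortest path) = 5.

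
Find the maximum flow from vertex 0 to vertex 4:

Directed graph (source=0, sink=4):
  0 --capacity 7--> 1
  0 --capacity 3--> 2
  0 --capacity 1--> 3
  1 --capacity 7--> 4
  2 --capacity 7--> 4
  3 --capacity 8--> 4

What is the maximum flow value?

Computing max flow:
  Flow on (0->1): 7/7
  Flow on (0->2): 3/3
  Flow on (0->3): 1/1
  Flow on (1->4): 7/7
  Flow on (2->4): 3/7
  Flow on (3->4): 1/8
Maximum flow = 11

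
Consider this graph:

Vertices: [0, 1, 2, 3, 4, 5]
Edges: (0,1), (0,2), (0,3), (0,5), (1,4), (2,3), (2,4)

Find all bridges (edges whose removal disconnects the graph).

A bridge is an edge whose removal increases the number of connected components.
Bridges found: (0,5)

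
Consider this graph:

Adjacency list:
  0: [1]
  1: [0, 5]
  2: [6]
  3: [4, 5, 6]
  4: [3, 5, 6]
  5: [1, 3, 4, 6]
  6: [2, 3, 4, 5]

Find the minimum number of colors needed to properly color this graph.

The graph has a maximum clique of size 4 (lower bound on chromatic number).
A valid 4-coloring: {0: 0, 1: 1, 2: 0, 3: 2, 4: 3, 5: 0, 6: 1}.
Chromatic number = 4.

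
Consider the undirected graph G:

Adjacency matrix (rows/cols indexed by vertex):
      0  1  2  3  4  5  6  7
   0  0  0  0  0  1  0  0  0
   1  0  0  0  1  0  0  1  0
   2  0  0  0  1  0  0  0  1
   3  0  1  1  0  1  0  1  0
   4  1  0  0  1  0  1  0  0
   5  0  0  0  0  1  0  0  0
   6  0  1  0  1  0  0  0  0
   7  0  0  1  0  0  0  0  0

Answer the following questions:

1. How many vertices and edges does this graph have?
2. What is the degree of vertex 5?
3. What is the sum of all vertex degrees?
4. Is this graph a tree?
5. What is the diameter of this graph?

Count: 8 vertices, 8 edges.
Vertex 5 has neighbors [4], degree = 1.
Handshaking lemma: 2 * 8 = 16.
A tree on 8 vertices has 7 edges. This graph has 8 edges (1 extra). Not a tree.
Diameter (longest shortest path) = 4.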